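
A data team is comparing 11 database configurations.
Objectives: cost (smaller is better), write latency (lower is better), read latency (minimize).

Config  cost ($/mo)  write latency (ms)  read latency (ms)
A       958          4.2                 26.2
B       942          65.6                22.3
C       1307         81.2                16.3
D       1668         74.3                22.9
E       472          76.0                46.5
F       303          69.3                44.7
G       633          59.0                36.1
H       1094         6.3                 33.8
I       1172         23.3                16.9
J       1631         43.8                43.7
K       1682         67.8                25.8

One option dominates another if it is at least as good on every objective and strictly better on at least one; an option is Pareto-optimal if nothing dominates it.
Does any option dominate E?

F vs E: cost 303≤472, write latency 69.3≤76.0, read latency 44.7≤46.5 — F is at least as good on every objective and strictly better on at least one, so F dominates E.

Yes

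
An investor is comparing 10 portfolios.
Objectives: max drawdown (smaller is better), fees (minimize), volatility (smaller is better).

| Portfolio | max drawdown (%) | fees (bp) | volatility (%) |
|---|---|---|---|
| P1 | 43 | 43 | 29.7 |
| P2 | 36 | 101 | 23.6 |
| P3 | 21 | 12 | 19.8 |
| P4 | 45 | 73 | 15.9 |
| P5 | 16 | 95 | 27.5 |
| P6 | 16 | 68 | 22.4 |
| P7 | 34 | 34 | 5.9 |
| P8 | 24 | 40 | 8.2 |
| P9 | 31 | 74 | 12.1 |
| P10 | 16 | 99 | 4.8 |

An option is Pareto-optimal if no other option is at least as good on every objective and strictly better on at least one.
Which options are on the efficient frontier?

P1: dominated by P3 (max drawdown 21≤43, fees 12≤43, volatility 19.8≤29.7).
P2: dominated by P3 (max drawdown 21≤36, fees 12≤101, volatility 19.8≤23.6).
P3: not dominated (best fees).
P4: dominated by P7 (max drawdown 34≤45, fees 34≤73, volatility 5.9≤15.9).
P5: dominated by P6 (max drawdown 16≤16, fees 68≤95, volatility 22.4≤27.5).
P6: not dominated.
P7: not dominated.
P8: not dominated.
P9: dominated by P8 (max drawdown 24≤31, fees 40≤74, volatility 8.2≤12.1).
P10: not dominated (best volatility).

P3, P6, P7, P8, P10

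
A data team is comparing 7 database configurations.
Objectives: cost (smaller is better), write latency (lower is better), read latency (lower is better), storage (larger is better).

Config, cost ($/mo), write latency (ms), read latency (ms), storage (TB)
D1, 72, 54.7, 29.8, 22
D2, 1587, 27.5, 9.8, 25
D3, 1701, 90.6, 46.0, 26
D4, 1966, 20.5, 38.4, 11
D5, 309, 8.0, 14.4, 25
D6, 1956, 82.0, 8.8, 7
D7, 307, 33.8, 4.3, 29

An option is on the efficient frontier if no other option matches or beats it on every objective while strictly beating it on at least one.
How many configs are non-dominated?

D1: not dominated (best cost).
D2: not dominated.
D3: dominated by D7 (cost 307≤1701, write latency 33.8≤90.6, read latency 4.3≤46.0, storage 29≥26).
D4: dominated by D5 (cost 309≤1966, write latency 8.0≤20.5, read latency 14.4≤38.4, storage 25≥11).
D5: not dominated (best write latency).
D6: dominated by D7 (cost 307≤1956, write latency 33.8≤82.0, read latency 4.3≤8.8, storage 29≥7).
D7: not dominated (best read latency).
Pareto-optimal: D1, D2, D5, D7 → 4.

4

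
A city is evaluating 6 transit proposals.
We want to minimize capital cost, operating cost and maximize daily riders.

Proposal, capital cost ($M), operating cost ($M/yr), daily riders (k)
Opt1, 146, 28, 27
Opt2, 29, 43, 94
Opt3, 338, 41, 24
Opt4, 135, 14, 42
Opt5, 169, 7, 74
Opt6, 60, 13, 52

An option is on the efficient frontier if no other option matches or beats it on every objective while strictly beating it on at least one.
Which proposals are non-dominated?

Opt1: dominated by Opt4 (capital cost 135≤146, operating cost 14≤28, daily riders 42≥27).
Opt2: not dominated (best capital cost).
Opt3: dominated by Opt1 (capital cost 146≤338, operating cost 28≤41, daily riders 27≥24).
Opt4: dominated by Opt6 (capital cost 60≤135, operating cost 13≤14, daily riders 52≥42).
Opt5: not dominated (best operating cost).
Opt6: not dominated.

Opt2, Opt5, Opt6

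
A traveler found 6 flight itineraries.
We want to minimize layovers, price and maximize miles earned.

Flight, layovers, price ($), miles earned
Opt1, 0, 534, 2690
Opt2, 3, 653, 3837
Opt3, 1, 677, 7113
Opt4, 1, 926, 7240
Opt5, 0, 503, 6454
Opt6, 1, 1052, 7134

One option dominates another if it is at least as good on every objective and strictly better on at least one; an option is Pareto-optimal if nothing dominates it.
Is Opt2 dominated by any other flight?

Opt5 vs Opt2: layovers 0≤3, price 503≤653, miles earned 6454≥3837 — Opt5 is at least as good on every objective and strictly better on at least one, so Opt5 dominates Opt2.

Yes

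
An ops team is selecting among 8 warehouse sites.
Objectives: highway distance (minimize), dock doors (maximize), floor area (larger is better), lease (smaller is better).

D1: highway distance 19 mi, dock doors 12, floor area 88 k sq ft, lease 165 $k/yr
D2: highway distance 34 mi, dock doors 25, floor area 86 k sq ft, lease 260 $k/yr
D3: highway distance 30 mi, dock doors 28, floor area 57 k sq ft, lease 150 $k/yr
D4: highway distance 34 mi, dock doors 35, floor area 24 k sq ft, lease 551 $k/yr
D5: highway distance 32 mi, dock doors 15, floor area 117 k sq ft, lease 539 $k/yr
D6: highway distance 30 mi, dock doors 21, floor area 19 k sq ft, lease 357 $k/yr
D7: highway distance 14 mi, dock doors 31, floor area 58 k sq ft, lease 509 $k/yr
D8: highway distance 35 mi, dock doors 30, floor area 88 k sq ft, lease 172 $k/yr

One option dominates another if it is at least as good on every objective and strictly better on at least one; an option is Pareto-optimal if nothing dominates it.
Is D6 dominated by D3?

Yes

D3 vs D6: highway distance 30≤30, dock doors 28≥21, floor area 57≥19, lease 150≤357 — D3 is at least as good on every objective with at least one strict improvement.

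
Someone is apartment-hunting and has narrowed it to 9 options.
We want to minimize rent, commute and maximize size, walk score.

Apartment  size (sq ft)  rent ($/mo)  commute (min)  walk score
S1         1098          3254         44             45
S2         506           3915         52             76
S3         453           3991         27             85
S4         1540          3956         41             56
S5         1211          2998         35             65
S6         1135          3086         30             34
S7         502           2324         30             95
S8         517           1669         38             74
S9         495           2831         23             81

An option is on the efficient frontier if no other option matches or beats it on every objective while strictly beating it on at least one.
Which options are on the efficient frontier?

S2, S3, S4, S5, S6, S7, S8, S9

S1: dominated by S5 (size 1211≥1098, rent 2998≤3254, commute 35≤44, walk score 65≥45).
S2: not dominated.
S3: not dominated.
S4: not dominated (best size).
S5: not dominated.
S6: not dominated.
S7: not dominated (best walk score).
S8: not dominated (best rent).
S9: not dominated (best commute).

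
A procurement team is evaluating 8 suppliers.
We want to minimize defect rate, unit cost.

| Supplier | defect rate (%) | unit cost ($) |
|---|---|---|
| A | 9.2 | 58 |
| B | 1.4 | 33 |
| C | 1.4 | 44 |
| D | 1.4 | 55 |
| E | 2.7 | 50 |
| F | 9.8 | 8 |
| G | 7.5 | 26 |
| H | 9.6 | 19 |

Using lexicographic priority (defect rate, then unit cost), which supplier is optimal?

B

First minimize defect rate: best is 1.4, kept {B, C, D}.
Then minimize unit cost: best is 33, kept {B}.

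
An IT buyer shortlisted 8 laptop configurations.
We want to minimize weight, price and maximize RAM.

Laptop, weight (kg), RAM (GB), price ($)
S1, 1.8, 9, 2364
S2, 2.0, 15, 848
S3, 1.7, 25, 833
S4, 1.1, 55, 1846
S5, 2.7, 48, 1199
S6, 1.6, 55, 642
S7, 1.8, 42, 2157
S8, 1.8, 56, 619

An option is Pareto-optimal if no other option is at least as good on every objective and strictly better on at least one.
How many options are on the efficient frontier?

3

S1: dominated by S3 (weight 1.7≤1.8, RAM 25≥9, price 833≤2364).
S2: dominated by S3 (weight 1.7≤2.0, RAM 25≥15, price 833≤848).
S3: dominated by S6 (weight 1.6≤1.7, RAM 55≥25, price 642≤833).
S4: not dominated (best weight).
S5: dominated by S6 (weight 1.6≤2.7, RAM 55≥48, price 642≤1199).
S6: not dominated.
S7: dominated by S4 (weight 1.1≤1.8, RAM 55≥42, price 1846≤2157).
S8: not dominated (best RAM).
Pareto-optimal: S4, S6, S8 → 3.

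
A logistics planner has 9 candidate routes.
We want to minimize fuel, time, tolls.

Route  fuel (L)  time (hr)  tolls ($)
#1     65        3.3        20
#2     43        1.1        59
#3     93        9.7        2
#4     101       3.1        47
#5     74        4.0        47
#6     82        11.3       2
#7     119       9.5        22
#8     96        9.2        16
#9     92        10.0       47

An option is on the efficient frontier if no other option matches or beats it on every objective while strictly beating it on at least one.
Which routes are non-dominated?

#1, #2, #3, #4, #6, #8

#1: not dominated.
#2: not dominated (best fuel).
#3: not dominated.
#4: not dominated.
#5: dominated by #1 (fuel 65≤74, time 3.3≤4.0, tolls 20≤47).
#6: not dominated.
#7: dominated by #1 (fuel 65≤119, time 3.3≤9.5, tolls 20≤22).
#8: not dominated.
#9: dominated by #1 (fuel 65≤92, time 3.3≤10.0, tolls 20≤47).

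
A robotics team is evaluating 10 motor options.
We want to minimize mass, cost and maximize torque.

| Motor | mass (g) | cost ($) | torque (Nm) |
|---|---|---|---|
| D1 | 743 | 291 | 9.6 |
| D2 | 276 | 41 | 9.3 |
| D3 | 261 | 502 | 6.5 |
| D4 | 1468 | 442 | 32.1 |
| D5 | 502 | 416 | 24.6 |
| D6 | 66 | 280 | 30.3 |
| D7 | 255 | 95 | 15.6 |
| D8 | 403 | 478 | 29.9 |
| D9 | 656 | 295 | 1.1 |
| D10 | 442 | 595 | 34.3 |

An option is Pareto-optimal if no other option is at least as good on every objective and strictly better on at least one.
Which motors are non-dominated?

D2, D4, D6, D7, D10

D1: dominated by D6 (mass 66≤743, cost 280≤291, torque 30.3≥9.6).
D2: not dominated (best cost).
D3: dominated by D6 (mass 66≤261, cost 280≤502, torque 30.3≥6.5).
D4: not dominated.
D5: dominated by D6 (mass 66≤502, cost 280≤416, torque 30.3≥24.6).
D6: not dominated (best mass).
D7: not dominated.
D8: dominated by D6 (mass 66≤403, cost 280≤478, torque 30.3≥29.9).
D9: dominated by D2 (mass 276≤656, cost 41≤295, torque 9.3≥1.1).
D10: not dominated (best torque).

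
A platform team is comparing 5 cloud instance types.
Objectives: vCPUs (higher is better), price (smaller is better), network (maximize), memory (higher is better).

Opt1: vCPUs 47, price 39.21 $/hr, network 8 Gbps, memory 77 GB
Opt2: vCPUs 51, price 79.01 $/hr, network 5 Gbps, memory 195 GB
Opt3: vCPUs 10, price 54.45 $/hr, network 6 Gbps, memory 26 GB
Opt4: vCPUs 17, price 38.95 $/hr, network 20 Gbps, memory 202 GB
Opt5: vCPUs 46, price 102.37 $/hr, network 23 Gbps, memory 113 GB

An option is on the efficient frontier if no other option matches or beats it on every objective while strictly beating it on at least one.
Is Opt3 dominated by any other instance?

Yes

Opt1 vs Opt3: vCPUs 47≥10, price 39.21≤54.45, network 8≥6, memory 77≥26 — Opt1 is at least as good on every objective and strictly better on at least one, so Opt1 dominates Opt3.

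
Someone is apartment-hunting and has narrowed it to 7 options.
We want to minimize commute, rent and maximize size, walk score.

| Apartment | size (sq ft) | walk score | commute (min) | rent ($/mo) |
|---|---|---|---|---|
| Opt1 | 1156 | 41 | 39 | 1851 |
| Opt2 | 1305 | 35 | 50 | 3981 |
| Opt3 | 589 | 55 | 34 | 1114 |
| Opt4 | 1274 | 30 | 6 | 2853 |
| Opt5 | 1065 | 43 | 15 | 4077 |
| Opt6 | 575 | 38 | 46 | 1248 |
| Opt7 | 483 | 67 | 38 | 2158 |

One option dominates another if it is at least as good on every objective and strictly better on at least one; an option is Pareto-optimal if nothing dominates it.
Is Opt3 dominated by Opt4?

Opt4 vs Opt3: Opt4 is worse on walk score (30 vs 55), so it does not dominate Opt3.

No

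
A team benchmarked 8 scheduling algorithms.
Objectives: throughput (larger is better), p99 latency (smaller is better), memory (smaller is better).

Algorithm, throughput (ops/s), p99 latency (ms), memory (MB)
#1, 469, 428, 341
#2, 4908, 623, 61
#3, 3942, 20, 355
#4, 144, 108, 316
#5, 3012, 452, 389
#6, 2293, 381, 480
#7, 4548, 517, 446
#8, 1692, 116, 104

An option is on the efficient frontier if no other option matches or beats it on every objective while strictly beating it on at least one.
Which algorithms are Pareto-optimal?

#2, #3, #4, #7, #8

#1: dominated by #8 (throughput 1692≥469, p99 latency 116≤428, memory 104≤341).
#2: not dominated (best throughput).
#3: not dominated (best p99 latency).
#4: not dominated.
#5: dominated by #3 (throughput 3942≥3012, p99 latency 20≤452, memory 355≤389).
#6: dominated by #3 (throughput 3942≥2293, p99 latency 20≤381, memory 355≤480).
#7: not dominated.
#8: not dominated.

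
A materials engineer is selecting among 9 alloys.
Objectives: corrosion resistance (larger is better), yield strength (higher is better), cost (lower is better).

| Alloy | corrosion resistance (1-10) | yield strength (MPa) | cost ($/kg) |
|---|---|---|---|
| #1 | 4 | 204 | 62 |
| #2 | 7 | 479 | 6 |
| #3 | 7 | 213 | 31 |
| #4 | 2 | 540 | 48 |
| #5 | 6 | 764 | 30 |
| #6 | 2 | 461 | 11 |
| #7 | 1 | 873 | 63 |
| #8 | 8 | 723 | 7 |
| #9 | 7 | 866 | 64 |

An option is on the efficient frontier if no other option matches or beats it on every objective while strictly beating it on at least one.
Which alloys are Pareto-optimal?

#1: dominated by #2 (corrosion resistance 7≥4, yield strength 479≥204, cost 6≤62).
#2: not dominated (best cost).
#3: dominated by #2 (corrosion resistance 7≥7, yield strength 479≥213, cost 6≤31).
#4: dominated by #5 (corrosion resistance 6≥2, yield strength 764≥540, cost 30≤48).
#5: not dominated.
#6: dominated by #2 (corrosion resistance 7≥2, yield strength 479≥461, cost 6≤11).
#7: not dominated (best yield strength).
#8: not dominated (best corrosion resistance).
#9: not dominated.

#2, #5, #7, #8, #9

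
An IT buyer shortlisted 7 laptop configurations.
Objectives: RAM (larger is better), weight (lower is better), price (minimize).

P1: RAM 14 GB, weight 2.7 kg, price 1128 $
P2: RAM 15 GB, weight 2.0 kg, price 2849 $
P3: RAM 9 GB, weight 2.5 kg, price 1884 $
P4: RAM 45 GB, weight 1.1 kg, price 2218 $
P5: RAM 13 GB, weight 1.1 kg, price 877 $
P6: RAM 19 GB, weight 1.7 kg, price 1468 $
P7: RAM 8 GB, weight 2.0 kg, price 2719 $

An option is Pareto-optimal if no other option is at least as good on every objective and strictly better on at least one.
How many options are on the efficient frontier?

4

P1: not dominated.
P2: dominated by P4 (RAM 45≥15, weight 1.1≤2.0, price 2218≤2849).
P3: dominated by P5 (RAM 13≥9, weight 1.1≤2.5, price 877≤1884).
P4: not dominated (best RAM).
P5: not dominated (best price).
P6: not dominated.
P7: dominated by P4 (RAM 45≥8, weight 1.1≤2.0, price 2218≤2719).
Pareto-optimal: P1, P4, P5, P6 → 4.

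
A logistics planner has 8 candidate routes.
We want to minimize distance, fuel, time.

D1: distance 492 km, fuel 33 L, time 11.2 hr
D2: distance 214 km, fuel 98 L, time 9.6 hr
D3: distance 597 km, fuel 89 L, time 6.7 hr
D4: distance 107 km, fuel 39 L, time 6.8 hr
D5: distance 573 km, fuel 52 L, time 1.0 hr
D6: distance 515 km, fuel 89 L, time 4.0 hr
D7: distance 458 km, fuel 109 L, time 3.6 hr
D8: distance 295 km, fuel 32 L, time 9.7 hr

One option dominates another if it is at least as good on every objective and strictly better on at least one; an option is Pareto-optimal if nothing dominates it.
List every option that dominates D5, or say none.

none

D1: worse on time (11.2 vs 1.0).
D2: worse on fuel (98 vs 52).
D3: worse on distance (597 vs 573).
D4: worse on time (6.8 vs 1.0).
D6: worse on fuel (89 vs 52).
D7: worse on fuel (109 vs 52).
D8: worse on time (9.7 vs 1.0).
No option dominates D5.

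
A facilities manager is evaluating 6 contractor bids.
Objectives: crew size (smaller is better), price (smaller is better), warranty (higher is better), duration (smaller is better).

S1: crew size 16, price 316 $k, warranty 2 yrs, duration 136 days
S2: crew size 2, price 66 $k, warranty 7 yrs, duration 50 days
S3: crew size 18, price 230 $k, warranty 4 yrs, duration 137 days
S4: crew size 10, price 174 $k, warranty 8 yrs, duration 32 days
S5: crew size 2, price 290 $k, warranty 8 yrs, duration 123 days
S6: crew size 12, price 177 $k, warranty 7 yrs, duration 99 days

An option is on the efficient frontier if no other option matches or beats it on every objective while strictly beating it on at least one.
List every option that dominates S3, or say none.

S2, S4, S6

S2: crew size 2≤18, price 66≤230, warranty 7≥4, duration 50≤137 — dominates S3.
S4: crew size 10≤18, price 174≤230, warranty 8≥4, duration 32≤137 — dominates S3.
S6: crew size 12≤18, price 177≤230, warranty 7≥4, duration 99≤137 — dominates S3.
Others (S1, S5) are each worse than S3 on at least one objective.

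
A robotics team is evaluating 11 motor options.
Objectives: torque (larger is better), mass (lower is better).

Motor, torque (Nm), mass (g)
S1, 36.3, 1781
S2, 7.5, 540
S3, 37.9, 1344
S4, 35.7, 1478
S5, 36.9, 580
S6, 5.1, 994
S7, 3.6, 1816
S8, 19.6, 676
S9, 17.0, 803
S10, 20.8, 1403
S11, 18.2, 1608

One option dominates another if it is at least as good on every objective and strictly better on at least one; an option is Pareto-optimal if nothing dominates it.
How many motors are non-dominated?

S1: dominated by S3 (torque 37.9≥36.3, mass 1344≤1781).
S2: not dominated (best mass).
S3: not dominated (best torque).
S4: dominated by S3 (torque 37.9≥35.7, mass 1344≤1478).
S5: not dominated.
S6: dominated by S2 (torque 7.5≥5.1, mass 540≤994).
S7: dominated by S1 (torque 36.3≥3.6, mass 1781≤1816).
S8: dominated by S5 (torque 36.9≥19.6, mass 580≤676).
S9: dominated by S5 (torque 36.9≥17.0, mass 580≤803).
S10: dominated by S3 (torque 37.9≥20.8, mass 1344≤1403).
S11: dominated by S3 (torque 37.9≥18.2, mass 1344≤1608).
Pareto-optimal: S2, S3, S5 → 3.

3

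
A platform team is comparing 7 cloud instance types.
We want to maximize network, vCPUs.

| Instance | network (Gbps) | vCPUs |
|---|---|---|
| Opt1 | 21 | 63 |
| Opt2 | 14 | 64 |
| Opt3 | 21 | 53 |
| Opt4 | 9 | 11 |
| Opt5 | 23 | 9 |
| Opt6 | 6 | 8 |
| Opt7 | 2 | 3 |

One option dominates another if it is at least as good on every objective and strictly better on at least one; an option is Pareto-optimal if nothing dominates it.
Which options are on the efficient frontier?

Opt1, Opt2, Opt5

Opt1: not dominated.
Opt2: not dominated (best vCPUs).
Opt3: dominated by Opt1 (network 21≥21, vCPUs 63≥53).
Opt4: dominated by Opt1 (network 21≥9, vCPUs 63≥11).
Opt5: not dominated (best network).
Opt6: dominated by Opt1 (network 21≥6, vCPUs 63≥8).
Opt7: dominated by Opt1 (network 21≥2, vCPUs 63≥3).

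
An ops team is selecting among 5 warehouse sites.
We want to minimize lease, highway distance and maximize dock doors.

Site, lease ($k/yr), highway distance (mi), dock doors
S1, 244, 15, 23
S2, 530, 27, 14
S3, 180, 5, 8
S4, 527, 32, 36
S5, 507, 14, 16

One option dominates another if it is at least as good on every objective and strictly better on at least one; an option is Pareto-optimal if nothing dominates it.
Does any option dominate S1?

S2: worse on lease (530 vs 244).
S3: worse on dock doors (8 vs 23).
S4: worse on lease (527 vs 244).
S5: worse on lease (507 vs 244).
No option is at least as good as S1 on every objective and strictly better on one.

No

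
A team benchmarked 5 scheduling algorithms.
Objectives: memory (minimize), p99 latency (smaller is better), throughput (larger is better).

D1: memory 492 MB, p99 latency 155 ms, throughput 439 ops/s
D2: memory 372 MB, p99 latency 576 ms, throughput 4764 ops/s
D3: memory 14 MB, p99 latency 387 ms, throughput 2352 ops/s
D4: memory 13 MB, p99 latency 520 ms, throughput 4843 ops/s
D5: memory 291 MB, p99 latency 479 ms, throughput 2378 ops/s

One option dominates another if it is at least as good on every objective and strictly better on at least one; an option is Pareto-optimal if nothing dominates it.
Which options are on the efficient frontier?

D1, D3, D4, D5

D1: not dominated (best p99 latency).
D2: dominated by D4 (memory 13≤372, p99 latency 520≤576, throughput 4843≥4764).
D3: not dominated.
D4: not dominated (best memory).
D5: not dominated.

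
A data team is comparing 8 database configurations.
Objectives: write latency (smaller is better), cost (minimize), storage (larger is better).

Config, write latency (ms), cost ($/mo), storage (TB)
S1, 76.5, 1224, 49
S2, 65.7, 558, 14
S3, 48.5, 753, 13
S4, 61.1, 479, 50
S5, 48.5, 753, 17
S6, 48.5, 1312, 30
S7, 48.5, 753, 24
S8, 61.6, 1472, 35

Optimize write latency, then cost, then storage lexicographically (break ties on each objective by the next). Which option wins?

First minimize write latency: best is 48.5, kept {S3, S5, S6, S7}.
Then minimize cost: best is 753, kept {S3, S5, S7}.
Then maximize storage: best is 24, kept {S7}.

S7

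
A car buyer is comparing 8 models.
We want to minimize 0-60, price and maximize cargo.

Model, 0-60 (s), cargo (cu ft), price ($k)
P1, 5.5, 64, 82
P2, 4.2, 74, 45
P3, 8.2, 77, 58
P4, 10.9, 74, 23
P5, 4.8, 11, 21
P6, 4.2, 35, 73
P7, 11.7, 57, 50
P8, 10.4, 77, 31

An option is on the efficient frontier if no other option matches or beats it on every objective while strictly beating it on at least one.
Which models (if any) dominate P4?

none

P1: worse on cargo (64 vs 74).
P2: worse on price (45 vs 23).
P3: worse on price (58 vs 23).
P5: worse on cargo (11 vs 74).
P6: worse on cargo (35 vs 74).
P7: worse on 0-60 (11.7 vs 10.9).
P8: worse on price (31 vs 23).
No option dominates P4.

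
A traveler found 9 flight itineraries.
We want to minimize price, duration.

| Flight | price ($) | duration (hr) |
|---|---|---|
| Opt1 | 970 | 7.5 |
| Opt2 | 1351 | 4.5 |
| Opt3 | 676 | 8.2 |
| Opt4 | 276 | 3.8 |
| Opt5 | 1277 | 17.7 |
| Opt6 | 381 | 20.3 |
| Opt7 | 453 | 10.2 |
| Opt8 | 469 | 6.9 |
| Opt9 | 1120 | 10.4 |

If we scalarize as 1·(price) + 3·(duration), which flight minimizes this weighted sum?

Opt4

Opt1: 1·970 + 3·7.5 = 992.5
Opt2: 1·1351 + 3·4.5 = 1364.5
Opt3: 1·676 + 3·8.2 = 700.6
Opt4: 1·276 + 3·3.8 = 287.4
Opt5: 1·1277 + 3·17.7 = 1330.1
Opt6: 1·381 + 3·20.3 = 441.9
Opt7: 1·453 + 3·10.2 = 483.6
Opt8: 1·469 + 3·6.9 = 489.7
Opt9: 1·1120 + 3·10.4 = 1151.2
Lowest: Opt4 at 287.4.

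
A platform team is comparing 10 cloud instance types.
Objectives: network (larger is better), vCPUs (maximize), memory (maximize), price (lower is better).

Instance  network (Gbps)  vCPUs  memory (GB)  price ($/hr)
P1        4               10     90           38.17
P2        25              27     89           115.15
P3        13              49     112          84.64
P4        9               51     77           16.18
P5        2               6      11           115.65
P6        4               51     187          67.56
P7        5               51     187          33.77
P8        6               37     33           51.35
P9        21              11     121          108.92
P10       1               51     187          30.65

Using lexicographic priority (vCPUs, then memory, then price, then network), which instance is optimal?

P10

First maximize vCPUs: best is 51, kept {P4, P6, P7, P10}.
Then maximize memory: best is 187, kept {P6, P7, P10}.
Then minimize price: best is 30.65, kept {P10}.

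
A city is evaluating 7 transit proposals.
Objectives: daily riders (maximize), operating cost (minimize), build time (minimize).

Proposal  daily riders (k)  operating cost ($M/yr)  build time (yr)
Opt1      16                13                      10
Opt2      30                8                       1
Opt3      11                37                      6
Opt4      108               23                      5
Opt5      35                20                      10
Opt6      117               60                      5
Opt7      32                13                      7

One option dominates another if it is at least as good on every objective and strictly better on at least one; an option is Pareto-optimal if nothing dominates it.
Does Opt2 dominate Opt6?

Opt2 vs Opt6: Opt2 is worse on daily riders (30 vs 117), so it does not dominate Opt6.

No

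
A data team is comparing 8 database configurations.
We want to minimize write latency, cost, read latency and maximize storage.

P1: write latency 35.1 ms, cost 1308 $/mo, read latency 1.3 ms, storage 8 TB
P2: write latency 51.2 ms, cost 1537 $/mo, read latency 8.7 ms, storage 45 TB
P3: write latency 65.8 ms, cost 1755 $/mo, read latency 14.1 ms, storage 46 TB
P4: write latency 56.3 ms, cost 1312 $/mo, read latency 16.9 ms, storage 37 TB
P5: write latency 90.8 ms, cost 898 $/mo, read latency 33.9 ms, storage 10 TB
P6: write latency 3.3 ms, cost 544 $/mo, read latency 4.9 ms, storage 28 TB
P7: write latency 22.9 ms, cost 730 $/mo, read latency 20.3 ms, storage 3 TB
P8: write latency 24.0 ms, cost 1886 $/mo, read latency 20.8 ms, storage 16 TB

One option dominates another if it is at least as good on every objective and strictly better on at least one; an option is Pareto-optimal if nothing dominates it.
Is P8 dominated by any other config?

Yes

P6 vs P8: write latency 3.3≤24.0, cost 544≤1886, read latency 4.9≤20.8, storage 28≥16 — P6 is at least as good on every objective and strictly better on at least one, so P6 dominates P8.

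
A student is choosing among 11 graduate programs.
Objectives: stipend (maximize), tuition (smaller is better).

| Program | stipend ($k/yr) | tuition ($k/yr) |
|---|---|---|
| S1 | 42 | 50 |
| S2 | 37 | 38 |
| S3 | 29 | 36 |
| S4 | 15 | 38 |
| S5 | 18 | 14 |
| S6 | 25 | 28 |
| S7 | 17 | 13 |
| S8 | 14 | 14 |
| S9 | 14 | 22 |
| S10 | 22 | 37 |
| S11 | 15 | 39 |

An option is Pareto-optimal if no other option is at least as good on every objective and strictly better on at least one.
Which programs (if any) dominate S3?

S1: worse on tuition (50 vs 36).
S2: worse on tuition (38 vs 36).
S4: worse on stipend (15 vs 29).
S5: worse on stipend (18 vs 29).
S6: worse on stipend (25 vs 29).
S7: worse on stipend (17 vs 29).
S8: worse on stipend (14 vs 29).
S9: worse on stipend (14 vs 29).
S10: worse on stipend (22 vs 29).
S11: worse on stipend (15 vs 29).
No option dominates S3.

none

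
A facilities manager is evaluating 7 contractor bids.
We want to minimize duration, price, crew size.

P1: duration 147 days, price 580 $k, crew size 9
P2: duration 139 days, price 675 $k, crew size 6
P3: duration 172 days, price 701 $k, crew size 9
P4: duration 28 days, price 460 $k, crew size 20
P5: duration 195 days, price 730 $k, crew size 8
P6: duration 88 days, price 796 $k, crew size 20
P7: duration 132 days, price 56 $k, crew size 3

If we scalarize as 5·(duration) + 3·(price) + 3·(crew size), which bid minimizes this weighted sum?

P1: 5·147 + 3·580 + 3·9 = 2502
P2: 5·139 + 3·675 + 3·6 = 2738
P3: 5·172 + 3·701 + 3·9 = 2990
P4: 5·28 + 3·460 + 3·20 = 1580
P5: 5·195 + 3·730 + 3·8 = 3189
P6: 5·88 + 3·796 + 3·20 = 2888
P7: 5·132 + 3·56 + 3·3 = 837
Lowest: P7 at 837.

P7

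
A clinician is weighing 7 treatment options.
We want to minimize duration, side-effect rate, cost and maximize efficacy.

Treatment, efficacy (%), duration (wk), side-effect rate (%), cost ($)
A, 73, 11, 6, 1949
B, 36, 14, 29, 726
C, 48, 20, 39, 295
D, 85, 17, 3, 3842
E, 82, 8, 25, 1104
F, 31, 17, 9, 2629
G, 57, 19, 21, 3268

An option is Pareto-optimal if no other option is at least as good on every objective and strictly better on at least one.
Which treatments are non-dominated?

A, B, C, D, E

A: not dominated.
B: not dominated.
C: not dominated (best cost).
D: not dominated (best efficacy).
E: not dominated (best duration).
F: dominated by A (efficacy 73≥31, duration 11≤17, side-effect rate 6≤9, cost 1949≤2629).
G: dominated by A (efficacy 73≥57, duration 11≤19, side-effect rate 6≤21, cost 1949≤3268).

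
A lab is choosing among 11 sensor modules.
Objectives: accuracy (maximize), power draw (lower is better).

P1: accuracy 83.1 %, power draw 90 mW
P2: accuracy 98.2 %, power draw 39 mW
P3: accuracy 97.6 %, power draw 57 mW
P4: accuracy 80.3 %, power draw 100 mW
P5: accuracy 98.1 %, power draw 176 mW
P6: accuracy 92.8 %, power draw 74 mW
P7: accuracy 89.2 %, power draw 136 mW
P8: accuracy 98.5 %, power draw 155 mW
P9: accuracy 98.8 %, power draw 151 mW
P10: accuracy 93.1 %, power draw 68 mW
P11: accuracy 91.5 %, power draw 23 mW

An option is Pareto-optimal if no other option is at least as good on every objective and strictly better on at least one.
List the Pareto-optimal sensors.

P1: dominated by P2 (accuracy 98.2≥83.1, power draw 39≤90).
P2: not dominated.
P3: dominated by P2 (accuracy 98.2≥97.6, power draw 39≤57).
P4: dominated by P1 (accuracy 83.1≥80.3, power draw 90≤100).
P5: dominated by P2 (accuracy 98.2≥98.1, power draw 39≤176).
P6: dominated by P2 (accuracy 98.2≥92.8, power draw 39≤74).
P7: dominated by P2 (accuracy 98.2≥89.2, power draw 39≤136).
P8: dominated by P9 (accuracy 98.8≥98.5, power draw 151≤155).
P9: not dominated (best accuracy).
P10: dominated by P2 (accuracy 98.2≥93.1, power draw 39≤68).
P11: not dominated (best power draw).

P2, P9, P11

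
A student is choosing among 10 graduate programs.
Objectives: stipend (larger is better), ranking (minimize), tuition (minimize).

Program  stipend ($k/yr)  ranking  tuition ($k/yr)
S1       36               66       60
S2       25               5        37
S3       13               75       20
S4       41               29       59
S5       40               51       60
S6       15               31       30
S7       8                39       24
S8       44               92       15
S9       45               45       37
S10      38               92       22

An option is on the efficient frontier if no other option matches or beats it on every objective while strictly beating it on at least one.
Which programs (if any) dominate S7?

none

S1: worse on ranking (66 vs 39).
S2: worse on tuition (37 vs 24).
S3: worse on ranking (75 vs 39).
S4: worse on tuition (59 vs 24).
S5: worse on ranking (51 vs 39).
S6: worse on tuition (30 vs 24).
S8: worse on ranking (92 vs 39).
S9: worse on ranking (45 vs 39).
S10: worse on ranking (92 vs 39).
No option dominates S7.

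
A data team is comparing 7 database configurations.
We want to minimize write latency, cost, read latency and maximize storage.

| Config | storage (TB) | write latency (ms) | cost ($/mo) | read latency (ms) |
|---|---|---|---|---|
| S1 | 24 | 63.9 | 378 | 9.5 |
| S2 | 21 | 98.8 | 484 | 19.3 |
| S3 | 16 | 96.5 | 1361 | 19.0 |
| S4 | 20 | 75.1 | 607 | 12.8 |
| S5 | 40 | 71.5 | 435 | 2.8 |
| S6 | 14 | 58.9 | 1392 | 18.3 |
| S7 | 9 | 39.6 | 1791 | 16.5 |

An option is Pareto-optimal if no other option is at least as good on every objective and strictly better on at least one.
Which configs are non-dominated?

S1: not dominated (best cost).
S2: dominated by S1 (storage 24≥21, write latency 63.9≤98.8, cost 378≤484, read latency 9.5≤19.3).
S3: dominated by S1 (storage 24≥16, write latency 63.9≤96.5, cost 378≤1361, read latency 9.5≤19.0).
S4: dominated by S1 (storage 24≥20, write latency 63.9≤75.1, cost 378≤607, read latency 9.5≤12.8).
S5: not dominated (best storage).
S6: not dominated.
S7: not dominated (best write latency).

S1, S5, S6, S7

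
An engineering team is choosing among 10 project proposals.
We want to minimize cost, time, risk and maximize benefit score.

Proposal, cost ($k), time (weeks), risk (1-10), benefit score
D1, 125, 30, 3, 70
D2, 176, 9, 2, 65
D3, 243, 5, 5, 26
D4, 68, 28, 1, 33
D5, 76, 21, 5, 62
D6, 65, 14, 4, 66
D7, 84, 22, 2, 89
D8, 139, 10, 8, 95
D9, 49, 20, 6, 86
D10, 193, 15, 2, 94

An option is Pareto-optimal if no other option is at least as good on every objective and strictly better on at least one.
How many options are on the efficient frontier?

D1: dominated by D7 (cost 84≤125, time 22≤30, risk 2≤3, benefit score 89≥70).
D2: not dominated.
D3: not dominated (best time).
D4: not dominated (best risk).
D5: dominated by D6 (cost 65≤76, time 14≤21, risk 4≤5, benefit score 66≥62).
D6: not dominated.
D7: not dominated.
D8: not dominated (best benefit score).
D9: not dominated (best cost).
D10: not dominated.
Pareto-optimal: D2, D3, D4, D6, D7, D8, D9, D10 → 8.

8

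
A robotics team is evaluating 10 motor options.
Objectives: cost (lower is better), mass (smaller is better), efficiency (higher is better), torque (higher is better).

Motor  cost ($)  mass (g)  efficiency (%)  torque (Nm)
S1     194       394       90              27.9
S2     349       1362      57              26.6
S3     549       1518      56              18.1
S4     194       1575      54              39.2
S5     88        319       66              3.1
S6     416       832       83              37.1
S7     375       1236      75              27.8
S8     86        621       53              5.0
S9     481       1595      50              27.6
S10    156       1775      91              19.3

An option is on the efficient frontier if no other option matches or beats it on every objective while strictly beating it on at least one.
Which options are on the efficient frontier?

S1, S4, S5, S6, S8, S10

S1: not dominated.
S2: dominated by S1 (cost 194≤349, mass 394≤1362, efficiency 90≥57, torque 27.9≥26.6).
S3: dominated by S1 (cost 194≤549, mass 394≤1518, efficiency 90≥56, torque 27.9≥18.1).
S4: not dominated (best torque).
S5: not dominated (best mass).
S6: not dominated.
S7: dominated by S1 (cost 194≤375, mass 394≤1236, efficiency 90≥75, torque 27.9≥27.8).
S8: not dominated (best cost).
S9: dominated by S1 (cost 194≤481, mass 394≤1595, efficiency 90≥50, torque 27.9≥27.6).
S10: not dominated (best efficiency).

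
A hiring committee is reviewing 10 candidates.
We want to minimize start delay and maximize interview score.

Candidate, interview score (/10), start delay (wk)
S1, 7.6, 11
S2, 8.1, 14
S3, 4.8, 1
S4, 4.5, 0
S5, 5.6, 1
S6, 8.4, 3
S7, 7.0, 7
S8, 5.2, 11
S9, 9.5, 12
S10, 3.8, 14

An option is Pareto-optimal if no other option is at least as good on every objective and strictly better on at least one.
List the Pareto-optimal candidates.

S1: dominated by S6 (interview score 8.4≥7.6, start delay 3≤11).
S2: dominated by S6 (interview score 8.4≥8.1, start delay 3≤14).
S3: dominated by S5 (interview score 5.6≥4.8, start delay 1≤1).
S4: not dominated (best start delay).
S5: not dominated.
S6: not dominated.
S7: dominated by S6 (interview score 8.4≥7.0, start delay 3≤7).
S8: dominated by S1 (interview score 7.6≥5.2, start delay 11≤11).
S9: not dominated (best interview score).
S10: dominated by S1 (interview score 7.6≥3.8, start delay 11≤14).

S4, S5, S6, S9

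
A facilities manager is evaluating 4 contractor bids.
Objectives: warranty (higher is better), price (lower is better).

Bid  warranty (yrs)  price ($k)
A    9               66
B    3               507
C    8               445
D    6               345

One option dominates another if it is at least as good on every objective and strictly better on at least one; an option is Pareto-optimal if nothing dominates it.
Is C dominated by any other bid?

A vs C: warranty 9≥8, price 66≤445 — A is at least as good on every objective and strictly better on at least one, so A dominates C.

Yes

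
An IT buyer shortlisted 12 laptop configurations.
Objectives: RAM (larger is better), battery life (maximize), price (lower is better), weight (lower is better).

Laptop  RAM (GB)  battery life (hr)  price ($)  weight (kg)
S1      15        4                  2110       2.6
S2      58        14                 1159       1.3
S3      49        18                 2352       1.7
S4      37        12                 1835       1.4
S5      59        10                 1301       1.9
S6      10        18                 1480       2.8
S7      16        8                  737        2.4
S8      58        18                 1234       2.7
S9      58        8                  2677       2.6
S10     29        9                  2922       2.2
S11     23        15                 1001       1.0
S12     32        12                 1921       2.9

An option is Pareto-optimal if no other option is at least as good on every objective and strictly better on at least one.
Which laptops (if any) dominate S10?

S2, S3, S4, S5

S2: RAM 58≥29, battery life 14≥9, price 1159≤2922, weight 1.3≤2.2 — dominates S10.
S3: RAM 49≥29, battery life 18≥9, price 2352≤2922, weight 1.7≤2.2 — dominates S10.
S4: RAM 37≥29, battery life 12≥9, price 1835≤2922, weight 1.4≤2.2 — dominates S10.
S5: RAM 59≥29, battery life 10≥9, price 1301≤2922, weight 1.9≤2.2 — dominates S10.
Others (S1, S6, S7, S8, S9, S11, S12) are each worse than S10 on at least one objective.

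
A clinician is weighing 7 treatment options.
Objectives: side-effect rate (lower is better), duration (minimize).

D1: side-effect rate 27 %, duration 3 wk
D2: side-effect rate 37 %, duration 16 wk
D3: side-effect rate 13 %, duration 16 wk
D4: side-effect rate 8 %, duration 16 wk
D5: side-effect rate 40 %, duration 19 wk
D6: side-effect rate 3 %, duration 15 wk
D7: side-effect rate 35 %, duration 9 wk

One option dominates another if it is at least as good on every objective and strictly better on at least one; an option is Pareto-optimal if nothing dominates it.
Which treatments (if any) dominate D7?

D1

D1: side-effect rate 27≤35, duration 3≤9 — dominates D7.
Others (D2, D3, D4, D5, D6) are each worse than D7 on at least one objective.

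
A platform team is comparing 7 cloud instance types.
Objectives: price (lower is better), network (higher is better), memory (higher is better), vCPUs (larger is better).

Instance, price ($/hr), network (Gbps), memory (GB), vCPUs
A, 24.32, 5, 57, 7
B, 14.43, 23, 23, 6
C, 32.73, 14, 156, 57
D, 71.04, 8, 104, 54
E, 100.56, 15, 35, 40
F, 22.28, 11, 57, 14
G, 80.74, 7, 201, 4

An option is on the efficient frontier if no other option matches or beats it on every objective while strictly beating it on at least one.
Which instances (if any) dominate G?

none

A: worse on network (5 vs 7).
B: worse on memory (23 vs 201).
C: worse on memory (156 vs 201).
D: worse on memory (104 vs 201).
E: worse on price (100.56 vs 80.74).
F: worse on memory (57 vs 201).
No option dominates G.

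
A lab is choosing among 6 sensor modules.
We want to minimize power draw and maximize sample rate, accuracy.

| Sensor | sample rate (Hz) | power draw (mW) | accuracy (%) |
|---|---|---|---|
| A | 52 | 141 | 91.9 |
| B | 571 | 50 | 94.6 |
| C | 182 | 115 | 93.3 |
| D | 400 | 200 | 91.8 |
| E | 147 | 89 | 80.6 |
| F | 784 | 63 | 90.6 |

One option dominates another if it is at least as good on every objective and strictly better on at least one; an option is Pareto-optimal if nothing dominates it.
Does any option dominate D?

B vs D: sample rate 571≥400, power draw 50≤200, accuracy 94.6≥91.8 — B is at least as good on every objective and strictly better on at least one, so B dominates D.

Yes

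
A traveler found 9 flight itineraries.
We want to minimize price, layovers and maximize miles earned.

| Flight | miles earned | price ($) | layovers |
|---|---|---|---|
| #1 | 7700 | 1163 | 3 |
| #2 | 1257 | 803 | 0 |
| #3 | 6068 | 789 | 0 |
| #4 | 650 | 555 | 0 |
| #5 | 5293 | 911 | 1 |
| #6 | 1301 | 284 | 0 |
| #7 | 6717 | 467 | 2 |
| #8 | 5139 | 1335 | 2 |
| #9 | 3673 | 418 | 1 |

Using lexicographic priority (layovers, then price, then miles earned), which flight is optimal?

#6

First minimize layovers: best is 0, kept {#2, #3, #4, #6}.
Then minimize price: best is 284, kept {#6}.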